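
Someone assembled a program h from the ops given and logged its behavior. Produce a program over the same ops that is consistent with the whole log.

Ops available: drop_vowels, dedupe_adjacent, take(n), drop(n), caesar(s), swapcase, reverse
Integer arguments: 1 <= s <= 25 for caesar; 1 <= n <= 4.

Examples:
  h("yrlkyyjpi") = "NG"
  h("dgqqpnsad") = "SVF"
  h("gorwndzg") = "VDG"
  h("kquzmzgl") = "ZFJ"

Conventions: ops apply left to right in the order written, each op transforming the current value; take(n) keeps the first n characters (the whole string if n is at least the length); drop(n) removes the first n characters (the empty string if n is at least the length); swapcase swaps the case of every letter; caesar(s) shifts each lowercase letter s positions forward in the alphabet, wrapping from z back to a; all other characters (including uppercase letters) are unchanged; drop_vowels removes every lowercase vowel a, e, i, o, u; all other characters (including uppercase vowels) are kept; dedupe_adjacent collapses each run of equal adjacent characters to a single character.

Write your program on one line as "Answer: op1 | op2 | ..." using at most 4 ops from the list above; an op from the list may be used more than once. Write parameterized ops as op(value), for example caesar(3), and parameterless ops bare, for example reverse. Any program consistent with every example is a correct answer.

take(3) | caesar(15) | drop_vowels | swapcase

Check, running the answer program on each example:
  "yrlkyyjpi" -> "yrl" -> "nga" -> "ng" -> "NG"
  "dgqqpnsad" -> "dgq" -> "svf" -> "svf" -> "SVF"
  "gorwndzg" -> "gor" -> "vdg" -> "vdg" -> "VDG"
  "kquzmzgl" -> "kqu" -> "zfj" -> "zfj" -> "ZFJ"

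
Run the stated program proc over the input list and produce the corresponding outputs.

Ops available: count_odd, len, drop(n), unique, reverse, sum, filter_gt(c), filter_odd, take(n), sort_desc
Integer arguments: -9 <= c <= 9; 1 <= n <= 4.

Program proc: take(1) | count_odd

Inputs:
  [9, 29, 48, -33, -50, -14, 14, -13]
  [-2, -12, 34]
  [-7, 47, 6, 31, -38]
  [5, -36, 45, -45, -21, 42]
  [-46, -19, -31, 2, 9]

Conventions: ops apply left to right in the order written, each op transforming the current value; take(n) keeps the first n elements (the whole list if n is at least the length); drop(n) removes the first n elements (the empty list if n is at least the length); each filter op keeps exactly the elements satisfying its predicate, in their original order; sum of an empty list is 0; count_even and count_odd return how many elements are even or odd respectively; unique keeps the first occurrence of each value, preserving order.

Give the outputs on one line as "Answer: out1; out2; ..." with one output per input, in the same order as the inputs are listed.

1; 0; 1; 1; 0

Execution, op by op:
  [9, 29, 48, -33, -50, -14, 14, -13] -> [9] -> 1
  [-2, -12, 34] -> [-2] -> 0
  [-7, 47, 6, 31, -38] -> [-7] -> 1
  [5, -36, 45, -45, -21, 42] -> [5] -> 1
  [-46, -19, -31, 2, 9] -> [-46] -> 0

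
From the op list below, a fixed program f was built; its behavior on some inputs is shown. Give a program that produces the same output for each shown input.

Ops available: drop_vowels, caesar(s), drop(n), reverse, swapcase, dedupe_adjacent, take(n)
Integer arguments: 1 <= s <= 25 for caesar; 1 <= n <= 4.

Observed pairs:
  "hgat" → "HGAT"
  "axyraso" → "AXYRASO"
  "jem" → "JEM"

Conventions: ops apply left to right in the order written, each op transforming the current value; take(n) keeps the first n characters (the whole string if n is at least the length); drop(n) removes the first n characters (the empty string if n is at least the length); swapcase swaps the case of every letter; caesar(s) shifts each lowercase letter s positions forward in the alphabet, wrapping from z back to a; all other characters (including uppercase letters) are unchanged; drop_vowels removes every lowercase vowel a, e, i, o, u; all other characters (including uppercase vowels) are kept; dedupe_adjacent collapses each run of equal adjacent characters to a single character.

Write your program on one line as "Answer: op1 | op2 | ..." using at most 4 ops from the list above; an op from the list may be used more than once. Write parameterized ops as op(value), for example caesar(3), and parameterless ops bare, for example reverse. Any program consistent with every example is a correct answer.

reverse | swapcase | reverse

Check, running the answer program on each example:
  "hgat" -> "tagh" -> "TAGH" -> "HGAT"
  "axyraso" -> "osaryxa" -> "OSARYXA" -> "AXYRASO"
  "jem" -> "mej" -> "MEJ" -> "JEM"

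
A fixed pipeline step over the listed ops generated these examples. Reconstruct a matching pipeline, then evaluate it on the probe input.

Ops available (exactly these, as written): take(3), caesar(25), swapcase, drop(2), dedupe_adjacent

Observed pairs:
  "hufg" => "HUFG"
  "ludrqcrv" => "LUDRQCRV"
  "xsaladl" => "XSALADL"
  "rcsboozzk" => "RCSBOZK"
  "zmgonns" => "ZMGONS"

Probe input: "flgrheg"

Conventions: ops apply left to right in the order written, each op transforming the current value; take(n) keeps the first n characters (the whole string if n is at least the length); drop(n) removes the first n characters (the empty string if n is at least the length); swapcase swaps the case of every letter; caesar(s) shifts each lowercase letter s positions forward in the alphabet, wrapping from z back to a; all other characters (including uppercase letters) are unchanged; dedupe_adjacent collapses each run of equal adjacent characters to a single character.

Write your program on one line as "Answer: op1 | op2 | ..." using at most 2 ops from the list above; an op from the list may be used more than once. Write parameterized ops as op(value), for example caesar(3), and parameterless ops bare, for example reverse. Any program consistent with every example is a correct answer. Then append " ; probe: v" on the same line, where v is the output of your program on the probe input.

swapcase | dedupe_adjacent ; probe: "FLGRHEG"

Check, running the answer program on each example:
  "hufg" -> "HUFG" -> "HUFG"
  "ludrqcrv" -> "LUDRQCRV" -> "LUDRQCRV"
  "xsaladl" -> "XSALADL" -> "XSALADL"
  "rcsboozzk" -> "RCSBOOZZK" -> "RCSBOZK"
  "zmgonns" -> "ZMGONNS" -> "ZMGONS"
  probe: "flgrheg" -> "FLGRHEG" -> "FLGRHEG"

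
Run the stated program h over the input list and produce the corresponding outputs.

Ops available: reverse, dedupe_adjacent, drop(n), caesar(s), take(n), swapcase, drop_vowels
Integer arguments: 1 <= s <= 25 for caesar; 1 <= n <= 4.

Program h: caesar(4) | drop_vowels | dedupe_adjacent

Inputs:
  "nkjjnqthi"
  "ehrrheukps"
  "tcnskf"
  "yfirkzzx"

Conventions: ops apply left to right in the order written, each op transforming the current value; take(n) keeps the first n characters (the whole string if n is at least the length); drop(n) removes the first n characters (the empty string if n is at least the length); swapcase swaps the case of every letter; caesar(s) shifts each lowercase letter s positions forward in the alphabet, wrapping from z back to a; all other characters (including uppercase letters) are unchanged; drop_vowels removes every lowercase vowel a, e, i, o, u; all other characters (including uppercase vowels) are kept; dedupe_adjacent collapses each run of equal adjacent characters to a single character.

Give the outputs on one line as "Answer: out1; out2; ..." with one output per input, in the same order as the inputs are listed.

"rnrxlm"; "lvlytw"; "xgrwj"; "cjmvdb"

Execution, op by op:
  "nkjjnqthi" -> "ronnruxlm" -> "rnnrxlm" -> "rnrxlm"
  "ehrrheukps" -> "ilvvliyotw" -> "lvvlytw" -> "lvlytw"
  "tcnskf" -> "xgrwoj" -> "xgrwj" -> "xgrwj"
  "yfirkzzx" -> "cjmvoddb" -> "cjmvddb" -> "cjmvdb"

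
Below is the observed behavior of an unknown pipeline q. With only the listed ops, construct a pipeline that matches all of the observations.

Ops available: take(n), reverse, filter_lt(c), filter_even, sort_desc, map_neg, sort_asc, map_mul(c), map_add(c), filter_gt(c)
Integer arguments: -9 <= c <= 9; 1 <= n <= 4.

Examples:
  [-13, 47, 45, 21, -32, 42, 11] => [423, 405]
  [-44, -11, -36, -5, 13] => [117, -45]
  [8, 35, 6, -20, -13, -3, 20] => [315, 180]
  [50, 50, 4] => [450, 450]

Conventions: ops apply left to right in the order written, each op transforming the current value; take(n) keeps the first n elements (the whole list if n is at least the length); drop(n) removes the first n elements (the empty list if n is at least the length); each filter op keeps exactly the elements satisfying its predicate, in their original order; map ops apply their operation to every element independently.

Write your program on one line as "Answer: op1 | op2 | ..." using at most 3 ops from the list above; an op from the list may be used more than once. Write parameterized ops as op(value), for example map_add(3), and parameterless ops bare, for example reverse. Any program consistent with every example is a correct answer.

sort_desc | take(2) | map_mul(9)

Check, running the answer program on each example:
  [-13, 47, 45, 21, -32, 42, 11] -> [47, 45, 42, 21, 11, -13, -32] -> [47, 45] -> [423, 405]
  [-44, -11, -36, -5, 13] -> [13, -5, -11, -36, -44] -> [13, -5] -> [117, -45]
  [8, 35, 6, -20, -13, -3, 20] -> [35, 20, 8, 6, -3, -13, -20] -> [35, 20] -> [315, 180]
  [50, 50, 4] -> [50, 50, 4] -> [50, 50] -> [450, 450]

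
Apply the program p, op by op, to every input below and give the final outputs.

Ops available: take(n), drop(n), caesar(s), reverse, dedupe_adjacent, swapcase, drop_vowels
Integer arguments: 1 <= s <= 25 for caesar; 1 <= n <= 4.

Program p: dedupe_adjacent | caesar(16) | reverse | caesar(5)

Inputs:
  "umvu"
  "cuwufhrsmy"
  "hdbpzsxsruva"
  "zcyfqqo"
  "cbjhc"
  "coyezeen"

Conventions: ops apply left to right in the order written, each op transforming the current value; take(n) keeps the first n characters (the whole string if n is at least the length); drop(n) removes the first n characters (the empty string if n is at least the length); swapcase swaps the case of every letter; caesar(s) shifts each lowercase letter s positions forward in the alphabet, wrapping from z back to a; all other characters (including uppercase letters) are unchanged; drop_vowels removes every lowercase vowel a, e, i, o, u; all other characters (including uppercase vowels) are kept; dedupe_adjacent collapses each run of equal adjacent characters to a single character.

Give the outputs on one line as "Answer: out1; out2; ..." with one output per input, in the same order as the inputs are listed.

Execution, op by op:
  "umvu" -> "umvu" -> "kclk" -> "klck" -> "pqhp"
  "cuwufhrsmy" -> "cuwufhrsmy" -> "skmkvxhico" -> "ocihxvkmks" -> "thnmcaprpx"
  "hdbpzsxsruva" -> "hdbpzsxsruva" -> "xtrfpinihklq" -> "qlkhinipfrtx" -> "vqpmnsnukwyc"
  "zcyfqqo" -> "zcyfqo" -> "psovge" -> "egvosp" -> "jlatxu"
  "cbjhc" -> "cbjhc" -> "srzxs" -> "sxzrs" -> "xcewx"
  "coyezeen" -> "coyezen" -> "seoupud" -> "dupuoes" -> "izuztjx"

"pqhp"; "thnmcaprpx"; "vqpmnsnukwyc"; "jlatxu"; "xcewx"; "izuztjx"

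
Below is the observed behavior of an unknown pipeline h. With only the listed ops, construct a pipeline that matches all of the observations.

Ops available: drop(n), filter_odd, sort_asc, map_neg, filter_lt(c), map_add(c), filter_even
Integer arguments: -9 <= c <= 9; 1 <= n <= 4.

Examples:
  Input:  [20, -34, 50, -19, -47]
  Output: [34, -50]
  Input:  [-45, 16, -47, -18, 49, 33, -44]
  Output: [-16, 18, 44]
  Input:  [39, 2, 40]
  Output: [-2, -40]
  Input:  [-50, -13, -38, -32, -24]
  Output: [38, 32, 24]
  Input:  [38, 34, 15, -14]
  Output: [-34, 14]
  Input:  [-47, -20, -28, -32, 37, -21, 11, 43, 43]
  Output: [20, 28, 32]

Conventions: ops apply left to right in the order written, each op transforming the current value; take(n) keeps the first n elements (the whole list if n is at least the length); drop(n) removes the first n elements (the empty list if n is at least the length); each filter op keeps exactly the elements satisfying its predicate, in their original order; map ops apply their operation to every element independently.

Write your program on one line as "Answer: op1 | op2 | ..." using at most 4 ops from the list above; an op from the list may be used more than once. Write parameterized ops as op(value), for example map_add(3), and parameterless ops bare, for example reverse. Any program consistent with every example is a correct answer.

drop(1) | map_neg | filter_even

Check, running the answer program on each example:
  [20, -34, 50, -19, -47] -> [-34, 50, -19, -47] -> [34, -50, 19, 47] -> [34, -50]
  [-45, 16, -47, -18, 49, 33, -44] -> [16, -47, -18, 49, 33, -44] -> [-16, 47, 18, -49, -33, 44] -> [-16, 18, 44]
  [39, 2, 40] -> [2, 40] -> [-2, -40] -> [-2, -40]
  [-50, -13, -38, -32, -24] -> [-13, -38, -32, -24] -> [13, 38, 32, 24] -> [38, 32, 24]
  [38, 34, 15, -14] -> [34, 15, -14] -> [-34, -15, 14] -> [-34, 14]
  [-47, -20, -28, -32, 37, -21, 11, 43, 43] -> [-20, -28, -32, 37, -21, 11, 43, 43] -> [20, 28, 32, -37, 21, -11, -43, -43] -> [20, 28, 32]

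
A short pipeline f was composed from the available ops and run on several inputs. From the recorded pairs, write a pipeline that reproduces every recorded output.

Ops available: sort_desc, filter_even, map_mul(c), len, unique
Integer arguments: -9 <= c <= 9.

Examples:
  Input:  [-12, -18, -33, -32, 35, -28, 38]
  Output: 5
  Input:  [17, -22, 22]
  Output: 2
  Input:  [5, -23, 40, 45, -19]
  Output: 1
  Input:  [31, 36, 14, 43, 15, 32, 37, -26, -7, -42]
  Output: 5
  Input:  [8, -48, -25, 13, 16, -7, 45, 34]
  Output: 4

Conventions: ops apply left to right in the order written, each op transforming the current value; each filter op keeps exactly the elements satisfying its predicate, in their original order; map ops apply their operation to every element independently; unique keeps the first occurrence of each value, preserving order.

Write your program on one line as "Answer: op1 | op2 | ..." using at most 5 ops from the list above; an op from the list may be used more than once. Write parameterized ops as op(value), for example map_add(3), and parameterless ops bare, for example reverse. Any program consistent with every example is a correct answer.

map_mul(-3) | filter_even | map_mul(9) | map_mul(-4) | len

Check, running the answer program on each example:
  [-12, -18, -33, -32, 35, -28, 38] -> [36, 54, 99, 96, -105, 84, -114] -> [36, 54, 96, 84, -114] -> [324, 486, 864, 756, -1026] -> [-1296, -1944, -3456, -3024, 4104] -> 5
  [17, -22, 22] -> [-51, 66, -66] -> [66, -66] -> [594, -594] -> [-2376, 2376] -> 2
  [5, -23, 40, 45, -19] -> [-15, 69, -120, -135, 57] -> [-120] -> [-1080] -> [4320] -> 1
  [31, 36, 14, 43, 15, 32, 37, -26, -7, -42] -> [-93, -108, -42, -129, -45, -96, -111, 78, 21, 126] -> [-108, -42, -96, 78, 126] -> [-972, -378, -864, 702, 1134] -> [3888, 1512, 3456, -2808, -4536] -> 5
  [8, -48, -25, 13, 16, -7, 45, 34] -> [-24, 144, 75, -39, -48, 21, -135, -102] -> [-24, 144, -48, -102] -> [-216, 1296, -432, -918] -> [864, -5184, 1728, 3672] -> 4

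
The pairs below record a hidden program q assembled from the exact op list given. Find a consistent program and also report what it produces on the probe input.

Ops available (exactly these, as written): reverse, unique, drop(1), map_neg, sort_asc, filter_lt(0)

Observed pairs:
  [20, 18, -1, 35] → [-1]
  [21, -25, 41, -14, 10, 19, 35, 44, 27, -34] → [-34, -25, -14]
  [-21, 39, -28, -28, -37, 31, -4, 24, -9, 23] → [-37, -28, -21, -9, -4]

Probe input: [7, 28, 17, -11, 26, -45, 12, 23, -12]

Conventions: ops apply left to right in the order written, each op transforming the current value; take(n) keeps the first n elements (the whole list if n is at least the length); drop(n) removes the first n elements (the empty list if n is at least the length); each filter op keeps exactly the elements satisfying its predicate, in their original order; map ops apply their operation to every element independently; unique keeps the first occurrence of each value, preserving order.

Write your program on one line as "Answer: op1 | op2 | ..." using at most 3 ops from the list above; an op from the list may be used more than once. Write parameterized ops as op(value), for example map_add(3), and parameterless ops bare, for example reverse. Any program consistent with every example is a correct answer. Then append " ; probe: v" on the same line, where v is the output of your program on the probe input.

filter_lt(0) | unique | sort_asc ; probe: [-45, -12, -11]

Check, running the answer program on each example:
  [20, 18, -1, 35] -> [-1] -> [-1] -> [-1]
  [21, -25, 41, -14, 10, 19, 35, 44, 27, -34] -> [-25, -14, -34] -> [-25, -14, -34] -> [-34, -25, -14]
  [-21, 39, -28, -28, -37, 31, -4, 24, -9, 23] -> [-21, -28, -28, -37, -4, -9] -> [-21, -28, -37, -4, -9] -> [-37, -28, -21, -9, -4]
  probe: [7, 28, 17, -11, 26, -45, 12, 23, -12] -> [-11, -45, -12] -> [-11, -45, -12] -> [-45, -12, -11]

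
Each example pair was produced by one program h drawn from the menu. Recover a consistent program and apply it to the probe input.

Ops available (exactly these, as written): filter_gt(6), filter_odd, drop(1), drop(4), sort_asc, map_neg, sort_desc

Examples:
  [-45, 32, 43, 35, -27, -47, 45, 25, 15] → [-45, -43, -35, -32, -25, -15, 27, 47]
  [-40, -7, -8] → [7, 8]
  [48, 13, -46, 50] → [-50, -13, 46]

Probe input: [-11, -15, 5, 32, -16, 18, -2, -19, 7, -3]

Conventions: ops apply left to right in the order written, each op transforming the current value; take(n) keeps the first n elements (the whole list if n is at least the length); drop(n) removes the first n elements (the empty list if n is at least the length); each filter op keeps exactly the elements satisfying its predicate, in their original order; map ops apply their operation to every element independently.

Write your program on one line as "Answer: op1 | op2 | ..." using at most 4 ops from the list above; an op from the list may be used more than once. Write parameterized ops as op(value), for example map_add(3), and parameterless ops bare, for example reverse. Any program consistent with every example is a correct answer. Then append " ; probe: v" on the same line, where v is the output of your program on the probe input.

drop(1) | sort_desc | map_neg ; probe: [-32, -18, -7, -5, 2, 3, 15, 16, 19]

Check, running the answer program on each example:
  [-45, 32, 43, 35, -27, -47, 45, 25, 15] -> [32, 43, 35, -27, -47, 45, 25, 15] -> [45, 43, 35, 32, 25, 15, -27, -47] -> [-45, -43, -35, -32, -25, -15, 27, 47]
  [-40, -7, -8] -> [-7, -8] -> [-7, -8] -> [7, 8]
  [48, 13, -46, 50] -> [13, -46, 50] -> [50, 13, -46] -> [-50, -13, 46]
  probe: [-11, -15, 5, 32, -16, 18, -2, -19, 7, -3] -> [-15, 5, 32, -16, 18, -2, -19, 7, -3] -> [32, 18, 7, 5, -2, -3, -15, -16, -19] -> [-32, -18, -7, -5, 2, 3, 15, 16, 19]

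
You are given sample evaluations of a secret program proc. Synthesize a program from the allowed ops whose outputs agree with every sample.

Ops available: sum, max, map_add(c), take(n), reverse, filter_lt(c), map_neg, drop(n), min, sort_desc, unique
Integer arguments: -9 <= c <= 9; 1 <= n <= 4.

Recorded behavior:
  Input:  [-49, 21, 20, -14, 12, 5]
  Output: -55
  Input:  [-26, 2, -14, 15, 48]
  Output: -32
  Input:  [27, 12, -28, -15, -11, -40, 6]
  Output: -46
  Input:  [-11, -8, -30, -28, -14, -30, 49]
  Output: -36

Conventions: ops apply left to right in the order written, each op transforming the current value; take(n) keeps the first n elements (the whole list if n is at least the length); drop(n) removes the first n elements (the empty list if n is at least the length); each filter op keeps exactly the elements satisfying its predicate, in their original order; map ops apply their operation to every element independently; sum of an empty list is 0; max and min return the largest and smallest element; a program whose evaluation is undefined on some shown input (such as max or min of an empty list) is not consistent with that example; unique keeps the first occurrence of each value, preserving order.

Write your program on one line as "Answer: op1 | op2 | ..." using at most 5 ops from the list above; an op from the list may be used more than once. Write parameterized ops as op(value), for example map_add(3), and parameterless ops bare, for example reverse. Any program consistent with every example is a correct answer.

unique | map_add(-9) | map_add(3) | min

Check, running the answer program on each example:
  [-49, 21, 20, -14, 12, 5] -> [-49, 21, 20, -14, 12, 5] -> [-58, 12, 11, -23, 3, -4] -> [-55, 15, 14, -20, 6, -1] -> -55
  [-26, 2, -14, 15, 48] -> [-26, 2, -14, 15, 48] -> [-35, -7, -23, 6, 39] -> [-32, -4, -20, 9, 42] -> -32
  [27, 12, -28, -15, -11, -40, 6] -> [27, 12, -28, -15, -11, -40, 6] -> [18, 3, -37, -24, -20, -49, -3] -> [21, 6, -34, -21, -17, -46, 0] -> -46
  [-11, -8, -30, -28, -14, -30, 49] -> [-11, -8, -30, -28, -14, 49] -> [-20, -17, -39, -37, -23, 40] -> [-17, -14, -36, -34, -20, 43] -> -36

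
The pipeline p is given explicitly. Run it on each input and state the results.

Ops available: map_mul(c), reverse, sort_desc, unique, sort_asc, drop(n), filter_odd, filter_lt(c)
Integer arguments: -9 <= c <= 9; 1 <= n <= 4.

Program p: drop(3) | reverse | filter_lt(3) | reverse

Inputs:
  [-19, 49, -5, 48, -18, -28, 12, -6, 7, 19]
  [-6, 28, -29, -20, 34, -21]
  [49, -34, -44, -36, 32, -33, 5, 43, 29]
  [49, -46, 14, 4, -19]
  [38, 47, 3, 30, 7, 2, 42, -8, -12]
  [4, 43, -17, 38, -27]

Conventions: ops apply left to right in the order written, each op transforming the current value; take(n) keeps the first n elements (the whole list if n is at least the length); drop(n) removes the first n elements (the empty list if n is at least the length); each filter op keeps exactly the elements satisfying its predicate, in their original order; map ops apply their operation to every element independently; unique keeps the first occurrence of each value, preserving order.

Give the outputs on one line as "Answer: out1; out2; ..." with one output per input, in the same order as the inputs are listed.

Execution, op by op:
  [-19, 49, -5, 48, -18, -28, 12, -6, 7, 19] -> [48, -18, -28, 12, -6, 7, 19] -> [19, 7, -6, 12, -28, -18, 48] -> [-6, -28, -18] -> [-18, -28, -6]
  [-6, 28, -29, -20, 34, -21] -> [-20, 34, -21] -> [-21, 34, -20] -> [-21, -20] -> [-20, -21]
  [49, -34, -44, -36, 32, -33, 5, 43, 29] -> [-36, 32, -33, 5, 43, 29] -> [29, 43, 5, -33, 32, -36] -> [-33, -36] -> [-36, -33]
  [49, -46, 14, 4, -19] -> [4, -19] -> [-19, 4] -> [-19] -> [-19]
  [38, 47, 3, 30, 7, 2, 42, -8, -12] -> [30, 7, 2, 42, -8, -12] -> [-12, -8, 42, 2, 7, 30] -> [-12, -8, 2] -> [2, -8, -12]
  [4, 43, -17, 38, -27] -> [38, -27] -> [-27, 38] -> [-27] -> [-27]

[-18, -28, -6]; [-20, -21]; [-36, -33]; [-19]; [2, -8, -12]; [-27]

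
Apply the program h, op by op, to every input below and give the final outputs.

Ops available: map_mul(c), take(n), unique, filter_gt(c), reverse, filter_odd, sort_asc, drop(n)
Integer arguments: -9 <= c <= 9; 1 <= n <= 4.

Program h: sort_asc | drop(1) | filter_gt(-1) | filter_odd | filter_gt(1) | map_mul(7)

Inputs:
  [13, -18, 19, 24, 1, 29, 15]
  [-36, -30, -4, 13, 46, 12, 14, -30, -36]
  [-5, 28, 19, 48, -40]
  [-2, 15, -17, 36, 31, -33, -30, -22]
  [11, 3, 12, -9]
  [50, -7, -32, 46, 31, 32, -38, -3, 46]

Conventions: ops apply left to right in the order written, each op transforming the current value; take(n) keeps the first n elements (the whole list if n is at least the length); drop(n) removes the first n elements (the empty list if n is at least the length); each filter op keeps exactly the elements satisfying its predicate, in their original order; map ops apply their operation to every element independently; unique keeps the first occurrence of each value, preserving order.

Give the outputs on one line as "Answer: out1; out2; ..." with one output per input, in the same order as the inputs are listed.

[91, 105, 133, 203]; [91]; [133]; [105, 217]; [21, 77]; [217]

Execution, op by op:
  [13, -18, 19, 24, 1, 29, 15] -> [-18, 1, 13, 15, 19, 24, 29] -> [1, 13, 15, 19, 24, 29] -> [1, 13, 15, 19, 24, 29] -> [1, 13, 15, 19, 29] -> [13, 15, 19, 29] -> [91, 105, 133, 203]
  [-36, -30, -4, 13, 46, 12, 14, -30, -36] -> [-36, -36, -30, -30, -4, 12, 13, 14, 46] -> [-36, -30, -30, -4, 12, 13, 14, 46] -> [12, 13, 14, 46] -> [13] -> [13] -> [91]
  [-5, 28, 19, 48, -40] -> [-40, -5, 19, 28, 48] -> [-5, 19, 28, 48] -> [19, 28, 48] -> [19] -> [19] -> [133]
  [-2, 15, -17, 36, 31, -33, -30, -22] -> [-33, -30, -22, -17, -2, 15, 31, 36] -> [-30, -22, -17, -2, 15, 31, 36] -> [15, 31, 36] -> [15, 31] -> [15, 31] -> [105, 217]
  [11, 3, 12, -9] -> [-9, 3, 11, 12] -> [3, 11, 12] -> [3, 11, 12] -> [3, 11] -> [3, 11] -> [21, 77]
  [50, -7, -32, 46, 31, 32, -38, -3, 46] -> [-38, -32, -7, -3, 31, 32, 46, 46, 50] -> [-32, -7, -3, 31, 32, 46, 46, 50] -> [31, 32, 46, 46, 50] -> [31] -> [31] -> [217]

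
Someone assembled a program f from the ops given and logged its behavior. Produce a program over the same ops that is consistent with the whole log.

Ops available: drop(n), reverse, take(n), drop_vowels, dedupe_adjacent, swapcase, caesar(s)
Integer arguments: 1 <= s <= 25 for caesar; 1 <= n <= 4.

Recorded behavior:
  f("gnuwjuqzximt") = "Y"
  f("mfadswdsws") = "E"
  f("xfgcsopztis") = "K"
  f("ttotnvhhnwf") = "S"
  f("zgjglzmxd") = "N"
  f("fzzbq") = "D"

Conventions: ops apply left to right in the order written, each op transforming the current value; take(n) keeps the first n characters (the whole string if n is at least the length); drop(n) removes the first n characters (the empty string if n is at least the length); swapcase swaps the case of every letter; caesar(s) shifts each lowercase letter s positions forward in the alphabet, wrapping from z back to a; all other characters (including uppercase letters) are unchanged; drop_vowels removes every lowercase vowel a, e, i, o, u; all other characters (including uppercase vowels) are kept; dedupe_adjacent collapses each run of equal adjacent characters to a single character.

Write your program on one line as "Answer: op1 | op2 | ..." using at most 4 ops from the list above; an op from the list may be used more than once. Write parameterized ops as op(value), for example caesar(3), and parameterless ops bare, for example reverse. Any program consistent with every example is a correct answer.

caesar(4) | drop(2) | swapcase | take(1)

Check, running the answer program on each example:
  "gnuwjuqzximt" -> "kryanyudbmqx" -> "yanyudbmqx" -> "YANYUDBMQX" -> "Y"
  "mfadswdsws" -> "qjehwahwaw" -> "ehwahwaw" -> "EHWAHWAW" -> "E"
  "xfgcsopztis" -> "bjkgwstdxmw" -> "kgwstdxmw" -> "KGWSTDXMW" -> "K"
  "ttotnvhhnwf" -> "xxsxrzllraj" -> "sxrzllraj" -> "SXRZLLRAJ" -> "S"
  "zgjglzmxd" -> "dknkpdqbh" -> "nkpdqbh" -> "NKPDQBH" -> "N"
  "fzzbq" -> "jddfu" -> "dfu" -> "DFU" -> "D"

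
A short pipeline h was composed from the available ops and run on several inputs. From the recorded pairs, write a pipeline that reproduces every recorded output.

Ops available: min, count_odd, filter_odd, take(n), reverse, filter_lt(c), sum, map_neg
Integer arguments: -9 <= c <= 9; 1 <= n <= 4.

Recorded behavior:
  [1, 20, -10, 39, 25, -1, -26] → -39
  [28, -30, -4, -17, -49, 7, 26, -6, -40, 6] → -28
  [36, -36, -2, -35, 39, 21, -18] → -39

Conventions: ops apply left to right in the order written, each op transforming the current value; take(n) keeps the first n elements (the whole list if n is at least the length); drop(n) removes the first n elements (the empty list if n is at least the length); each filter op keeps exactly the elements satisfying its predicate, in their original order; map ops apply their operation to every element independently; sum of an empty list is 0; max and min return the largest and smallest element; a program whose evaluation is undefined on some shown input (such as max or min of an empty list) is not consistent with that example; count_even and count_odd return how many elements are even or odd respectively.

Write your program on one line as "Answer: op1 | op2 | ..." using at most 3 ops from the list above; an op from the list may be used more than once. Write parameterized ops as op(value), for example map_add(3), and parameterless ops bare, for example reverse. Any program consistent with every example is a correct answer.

map_neg | min

Check, running the answer program on each example:
  [1, 20, -10, 39, 25, -1, -26] -> [-1, -20, 10, -39, -25, 1, 26] -> -39
  [28, -30, -4, -17, -49, 7, 26, -6, -40, 6] -> [-28, 30, 4, 17, 49, -7, -26, 6, 40, -6] -> -28
  [36, -36, -2, -35, 39, 21, -18] -> [-36, 36, 2, 35, -39, -21, 18] -> -39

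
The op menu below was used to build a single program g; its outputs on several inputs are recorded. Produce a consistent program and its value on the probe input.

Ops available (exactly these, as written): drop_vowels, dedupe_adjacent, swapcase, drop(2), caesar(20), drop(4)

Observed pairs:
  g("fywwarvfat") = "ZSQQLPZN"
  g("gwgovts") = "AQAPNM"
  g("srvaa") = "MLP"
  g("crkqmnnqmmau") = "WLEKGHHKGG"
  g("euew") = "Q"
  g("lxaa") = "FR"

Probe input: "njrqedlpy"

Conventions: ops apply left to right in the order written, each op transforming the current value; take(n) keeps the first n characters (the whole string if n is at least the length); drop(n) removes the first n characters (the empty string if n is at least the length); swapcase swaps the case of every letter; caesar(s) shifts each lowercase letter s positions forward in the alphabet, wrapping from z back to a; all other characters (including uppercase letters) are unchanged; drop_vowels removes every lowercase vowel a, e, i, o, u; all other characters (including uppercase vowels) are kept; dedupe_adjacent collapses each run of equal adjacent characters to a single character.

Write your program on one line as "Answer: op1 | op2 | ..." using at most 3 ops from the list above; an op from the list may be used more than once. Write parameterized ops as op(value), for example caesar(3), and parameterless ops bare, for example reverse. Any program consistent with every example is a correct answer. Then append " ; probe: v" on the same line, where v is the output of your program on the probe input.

drop_vowels | caesar(20) | swapcase ; probe: "HDLKXFJS"

Check, running the answer program on each example:
  "fywwarvfat" -> "fywwrvft" -> "zsqqlpzn" -> "ZSQQLPZN"
  "gwgovts" -> "gwgvts" -> "aqapnm" -> "AQAPNM"
  "srvaa" -> "srv" -> "mlp" -> "MLP"
  "crkqmnnqmmau" -> "crkqmnnqmm" -> "wlekghhkgg" -> "WLEKGHHKGG"
  "euew" -> "w" -> "q" -> "Q"
  "lxaa" -> "lx" -> "fr" -> "FR"
  probe: "njrqedlpy" -> "njrqdlpy" -> "hdlkxfjs" -> "HDLKXFJS"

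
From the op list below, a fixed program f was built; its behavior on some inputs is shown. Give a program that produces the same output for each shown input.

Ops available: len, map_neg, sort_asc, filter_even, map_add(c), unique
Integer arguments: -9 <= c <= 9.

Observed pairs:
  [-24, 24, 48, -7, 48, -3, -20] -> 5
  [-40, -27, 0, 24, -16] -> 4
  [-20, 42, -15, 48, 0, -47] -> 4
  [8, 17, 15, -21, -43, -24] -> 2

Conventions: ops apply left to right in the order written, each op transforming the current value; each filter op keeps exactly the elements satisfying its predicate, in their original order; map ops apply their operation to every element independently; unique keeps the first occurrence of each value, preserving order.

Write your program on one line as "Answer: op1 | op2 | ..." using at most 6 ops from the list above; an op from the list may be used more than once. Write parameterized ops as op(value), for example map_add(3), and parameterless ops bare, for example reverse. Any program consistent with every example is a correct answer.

filter_even | map_neg | map_add(-4) | sort_asc | map_neg | len

Check, running the answer program on each example:
  [-24, 24, 48, -7, 48, -3, -20] -> [-24, 24, 48, 48, -20] -> [24, -24, -48, -48, 20] -> [20, -28, -52, -52, 16] -> [-52, -52, -28, 16, 20] -> [52, 52, 28, -16, -20] -> 5
  [-40, -27, 0, 24, -16] -> [-40, 0, 24, -16] -> [40, 0, -24, 16] -> [36, -4, -28, 12] -> [-28, -4, 12, 36] -> [28, 4, -12, -36] -> 4
  [-20, 42, -15, 48, 0, -47] -> [-20, 42, 48, 0] -> [20, -42, -48, 0] -> [16, -46, -52, -4] -> [-52, -46, -4, 16] -> [52, 46, 4, -16] -> 4
  [8, 17, 15, -21, -43, -24] -> [8, -24] -> [-8, 24] -> [-12, 20] -> [-12, 20] -> [12, -20] -> 2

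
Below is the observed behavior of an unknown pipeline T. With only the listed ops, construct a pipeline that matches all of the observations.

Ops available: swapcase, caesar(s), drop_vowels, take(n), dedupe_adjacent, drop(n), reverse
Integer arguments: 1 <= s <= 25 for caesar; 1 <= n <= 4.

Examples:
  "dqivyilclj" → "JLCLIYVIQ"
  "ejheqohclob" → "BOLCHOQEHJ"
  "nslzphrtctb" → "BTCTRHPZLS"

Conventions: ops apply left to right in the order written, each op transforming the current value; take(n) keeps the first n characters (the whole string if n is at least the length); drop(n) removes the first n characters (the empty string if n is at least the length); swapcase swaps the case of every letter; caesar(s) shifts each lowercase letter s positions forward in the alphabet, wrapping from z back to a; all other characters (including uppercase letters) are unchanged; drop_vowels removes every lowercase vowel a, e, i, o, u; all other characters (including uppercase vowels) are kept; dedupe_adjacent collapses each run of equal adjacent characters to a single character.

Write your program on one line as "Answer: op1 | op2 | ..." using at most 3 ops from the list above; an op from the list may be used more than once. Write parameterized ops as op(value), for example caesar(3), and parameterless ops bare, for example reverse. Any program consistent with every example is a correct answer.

swapcase | drop(1) | reverse

Check, running the answer program on each example:
  "dqivyilclj" -> "DQIVYILCLJ" -> "QIVYILCLJ" -> "JLCLIYVIQ"
  "ejheqohclob" -> "EJHEQOHCLOB" -> "JHEQOHCLOB" -> "BOLCHOQEHJ"
  "nslzphrtctb" -> "NSLZPHRTCTB" -> "SLZPHRTCTB" -> "BTCTRHPZLS"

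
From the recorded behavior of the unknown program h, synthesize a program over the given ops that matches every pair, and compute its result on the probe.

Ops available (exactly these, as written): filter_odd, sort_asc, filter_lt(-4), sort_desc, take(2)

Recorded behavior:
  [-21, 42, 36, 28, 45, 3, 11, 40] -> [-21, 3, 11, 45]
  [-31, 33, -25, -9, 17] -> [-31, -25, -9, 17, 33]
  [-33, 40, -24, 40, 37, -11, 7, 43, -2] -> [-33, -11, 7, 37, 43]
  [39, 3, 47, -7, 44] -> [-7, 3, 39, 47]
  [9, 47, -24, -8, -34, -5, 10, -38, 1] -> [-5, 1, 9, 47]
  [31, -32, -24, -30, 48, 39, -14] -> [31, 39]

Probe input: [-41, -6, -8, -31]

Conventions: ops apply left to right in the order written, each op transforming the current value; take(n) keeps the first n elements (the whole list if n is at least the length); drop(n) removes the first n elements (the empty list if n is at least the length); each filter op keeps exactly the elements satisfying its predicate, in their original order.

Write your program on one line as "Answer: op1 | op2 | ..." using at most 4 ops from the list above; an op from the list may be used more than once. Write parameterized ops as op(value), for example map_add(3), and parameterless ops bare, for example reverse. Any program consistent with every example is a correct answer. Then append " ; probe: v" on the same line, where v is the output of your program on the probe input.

sort_desc | sort_asc | filter_odd ; probe: [-41, -31]

Check, running the answer program on each example:
  [-21, 42, 36, 28, 45, 3, 11, 40] -> [45, 42, 40, 36, 28, 11, 3, -21] -> [-21, 3, 11, 28, 36, 40, 42, 45] -> [-21, 3, 11, 45]
  [-31, 33, -25, -9, 17] -> [33, 17, -9, -25, -31] -> [-31, -25, -9, 17, 33] -> [-31, -25, -9, 17, 33]
  [-33, 40, -24, 40, 37, -11, 7, 43, -2] -> [43, 40, 40, 37, 7, -2, -11, -24, -33] -> [-33, -24, -11, -2, 7, 37, 40, 40, 43] -> [-33, -11, 7, 37, 43]
  [39, 3, 47, -7, 44] -> [47, 44, 39, 3, -7] -> [-7, 3, 39, 44, 47] -> [-7, 3, 39, 47]
  [9, 47, -24, -8, -34, -5, 10, -38, 1] -> [47, 10, 9, 1, -5, -8, -24, -34, -38] -> [-38, -34, -24, -8, -5, 1, 9, 10, 47] -> [-5, 1, 9, 47]
  [31, -32, -24, -30, 48, 39, -14] -> [48, 39, 31, -14, -24, -30, -32] -> [-32, -30, -24, -14, 31, 39, 48] -> [31, 39]
  probe: [-41, -6, -8, -31] -> [-6, -8, -31, -41] -> [-41, -31, -8, -6] -> [-41, -31]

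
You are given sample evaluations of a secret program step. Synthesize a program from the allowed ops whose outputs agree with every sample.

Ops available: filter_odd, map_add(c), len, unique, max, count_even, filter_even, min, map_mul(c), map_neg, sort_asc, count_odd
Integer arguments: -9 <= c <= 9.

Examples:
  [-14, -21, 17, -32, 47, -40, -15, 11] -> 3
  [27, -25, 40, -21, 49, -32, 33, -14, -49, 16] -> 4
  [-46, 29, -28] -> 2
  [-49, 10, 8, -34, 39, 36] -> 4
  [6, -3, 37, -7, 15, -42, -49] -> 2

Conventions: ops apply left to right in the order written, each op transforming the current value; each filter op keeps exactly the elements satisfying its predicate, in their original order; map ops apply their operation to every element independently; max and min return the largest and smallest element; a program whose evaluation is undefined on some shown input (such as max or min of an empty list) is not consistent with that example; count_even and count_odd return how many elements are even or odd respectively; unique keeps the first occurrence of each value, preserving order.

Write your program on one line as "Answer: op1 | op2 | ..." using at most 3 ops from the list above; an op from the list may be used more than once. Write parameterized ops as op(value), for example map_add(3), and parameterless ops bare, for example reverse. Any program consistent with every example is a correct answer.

filter_even | len

Check, running the answer program on each example:
  [-14, -21, 17, -32, 47, -40, -15, 11] -> [-14, -32, -40] -> 3
  [27, -25, 40, -21, 49, -32, 33, -14, -49, 16] -> [40, -32, -14, 16] -> 4
  [-46, 29, -28] -> [-46, -28] -> 2
  [-49, 10, 8, -34, 39, 36] -> [10, 8, -34, 36] -> 4
  [6, -3, 37, -7, 15, -42, -49] -> [6, -42] -> 2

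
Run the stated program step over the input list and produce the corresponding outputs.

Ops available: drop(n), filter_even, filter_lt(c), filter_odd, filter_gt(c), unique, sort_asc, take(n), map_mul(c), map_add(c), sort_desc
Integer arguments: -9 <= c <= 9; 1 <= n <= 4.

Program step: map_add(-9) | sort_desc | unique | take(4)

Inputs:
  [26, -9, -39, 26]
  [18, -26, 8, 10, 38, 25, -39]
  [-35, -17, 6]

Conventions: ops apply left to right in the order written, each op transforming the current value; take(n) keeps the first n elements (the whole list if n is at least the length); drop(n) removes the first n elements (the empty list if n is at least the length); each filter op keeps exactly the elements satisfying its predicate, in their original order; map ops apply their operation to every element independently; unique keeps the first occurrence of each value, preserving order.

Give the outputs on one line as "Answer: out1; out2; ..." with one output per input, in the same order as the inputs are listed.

[17, -18, -48]; [29, 16, 9, 1]; [-3, -26, -44]

Execution, op by op:
  [26, -9, -39, 26] -> [17, -18, -48, 17] -> [17, 17, -18, -48] -> [17, -18, -48] -> [17, -18, -48]
  [18, -26, 8, 10, 38, 25, -39] -> [9, -35, -1, 1, 29, 16, -48] -> [29, 16, 9, 1, -1, -35, -48] -> [29, 16, 9, 1, -1, -35, -48] -> [29, 16, 9, 1]
  [-35, -17, 6] -> [-44, -26, -3] -> [-3, -26, -44] -> [-3, -26, -44] -> [-3, -26, -44]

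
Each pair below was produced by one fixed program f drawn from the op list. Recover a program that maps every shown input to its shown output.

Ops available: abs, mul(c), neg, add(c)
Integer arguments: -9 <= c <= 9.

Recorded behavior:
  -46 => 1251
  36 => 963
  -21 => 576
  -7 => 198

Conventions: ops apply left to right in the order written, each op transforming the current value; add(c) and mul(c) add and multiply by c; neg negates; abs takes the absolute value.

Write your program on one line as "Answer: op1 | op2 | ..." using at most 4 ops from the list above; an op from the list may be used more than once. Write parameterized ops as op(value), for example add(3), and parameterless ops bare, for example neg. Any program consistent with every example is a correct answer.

mul(-9) | mul(3) | add(9) | abs

Check, running the answer program on each example:
  -46 -> 414 -> 1242 -> 1251 -> 1251
  36 -> -324 -> -972 -> -963 -> 963
  -21 -> 189 -> 567 -> 576 -> 576
  -7 -> 63 -> 189 -> 198 -> 198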